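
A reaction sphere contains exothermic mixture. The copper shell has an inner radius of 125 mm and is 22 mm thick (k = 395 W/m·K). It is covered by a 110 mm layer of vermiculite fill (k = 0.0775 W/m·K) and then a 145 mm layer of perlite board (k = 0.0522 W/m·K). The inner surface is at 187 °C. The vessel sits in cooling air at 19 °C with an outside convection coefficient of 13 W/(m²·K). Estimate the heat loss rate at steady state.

Q ≈ 32.5 W

For a spherical shell R = (1/r₁ − 1/r₂)/(4πk); film R = 1/(h·4πr²). In series:
R_copper shell = (1/0.125 − 1/0.147)/(4π×395) = 2.412×10^-4 K/W
R_vermiculite fill = (1/0.147 − 1/0.257)/(4π×0.0775) = 2.99 K/W
R_perlite board = (1/0.257 − 1/0.402)/(4π×0.0522) = 2.14 K/W
R_outer film = 1/(h·4πr_o²) = 1/(13×4π×0.402²) = 0.03788 K/W
R_total = 5.167 K/W
Q = ΔT/R_total = 168/5.167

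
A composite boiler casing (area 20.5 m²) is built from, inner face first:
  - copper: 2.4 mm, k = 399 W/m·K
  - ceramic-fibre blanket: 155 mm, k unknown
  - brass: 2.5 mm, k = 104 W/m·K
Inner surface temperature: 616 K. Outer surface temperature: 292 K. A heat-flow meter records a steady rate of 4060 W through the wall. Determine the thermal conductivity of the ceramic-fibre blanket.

Treating each layer as a thermal resistance in series:
R_copper = L/(kA) = 0.0024/(399×20.5) = 2.934×10^-7 K/W
R_brass = L/(kA) = 0.0025/(104×20.5) = 1.173×10^-6 K/W
Sum of known resistances R_other = 1.466×10^-6 K/W
Total R = ΔT/Q = 324/4060 = 0.0798 K/W
R_ceramic-fibre blanket = R_total − R_other = 0.0798 K/W
k = L/(R·A) = 0.155/(0.0798×20.5)

k ≈ 0.0947 W/(m·K)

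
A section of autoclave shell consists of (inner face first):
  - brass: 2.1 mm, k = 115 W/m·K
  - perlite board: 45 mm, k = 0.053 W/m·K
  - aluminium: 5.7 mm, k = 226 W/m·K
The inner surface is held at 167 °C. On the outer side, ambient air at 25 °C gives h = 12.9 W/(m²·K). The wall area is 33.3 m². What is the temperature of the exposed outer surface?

Using the resistance-network approach (series):
R_brass = L/(kA) = 0.0021/(115×33.3) = 5.484×10^-7 K/W
R_perlite board = L/(kA) = 0.045/(0.053×33.3) = 0.0255 K/W
R_aluminium = L/(kA) = 0.0057/(226×33.3) = 7.574×10^-7 K/W
R_outer film = 1/(h_o·A) = 1/(12.9×33.3) = 0.002328 K/W
R_total = 0.02783 K/W;  Q = ΔT/R_total = 142/0.02783 = 5103 W
T_interface = T_inner − Q·ΣR(inner→interface) = 167 − 5100×0.0255

T ≈ 36.9 °C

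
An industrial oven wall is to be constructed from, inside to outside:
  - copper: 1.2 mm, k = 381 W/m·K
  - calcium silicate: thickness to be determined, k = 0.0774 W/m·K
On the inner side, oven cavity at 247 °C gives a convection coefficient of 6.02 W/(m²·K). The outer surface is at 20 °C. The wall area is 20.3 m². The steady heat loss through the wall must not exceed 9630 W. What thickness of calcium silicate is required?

Model the wall as resistances in series:
R_inner film = 1/(h_i·A) = 1/(6.02×20.3) = 0.008183 K/W
R_copper = L/(kA) = 0.0012/(381×20.3) = 1.552×10^-7 K/W
Sum of the known resistances R_other = 0.008183 K/W
Required total resistance R_tot = ΔT/Q_allow = 227/9630 = 0.02357 K/W
R_calcium silicate = R_tot − R_other = 0.01539 K/W
L = R·k·A = 0.01539×0.0774×20.3

L ≈ 24.2 mm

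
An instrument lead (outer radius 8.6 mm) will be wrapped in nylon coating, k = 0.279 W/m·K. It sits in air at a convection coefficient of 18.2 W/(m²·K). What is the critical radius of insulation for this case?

r_cr ≈ 15.3 mm

For a cylinder r_cr = k/h = 0.279/18.2
r_cr = 15.3 mm; since the bare radius (8.6 mm) is below r_cr, adding a thin layer of insulation will *increase* heat loss.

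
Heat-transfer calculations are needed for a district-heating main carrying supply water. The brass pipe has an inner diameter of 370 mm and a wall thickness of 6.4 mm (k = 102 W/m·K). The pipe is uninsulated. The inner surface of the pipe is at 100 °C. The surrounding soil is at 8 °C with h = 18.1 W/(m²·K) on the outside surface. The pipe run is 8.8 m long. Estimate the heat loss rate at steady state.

For a radial system each layer contributes R = ln(r_out/r_in)/(2πkL); films add R = 1/(hA).
R_brass pipe wall = ln(191.4/185)/(2π×102×8.8) = 6.03×10^-6 K/W
R_outer film = 1/(h_o·2πr_oL) = 1/(18.1×2π×0.1914×8.8) = 0.005221 K/W
R_total = 0.005227 K/W
Q = ΔT/R_total = 92/0.005227

Q ≈ 17600 W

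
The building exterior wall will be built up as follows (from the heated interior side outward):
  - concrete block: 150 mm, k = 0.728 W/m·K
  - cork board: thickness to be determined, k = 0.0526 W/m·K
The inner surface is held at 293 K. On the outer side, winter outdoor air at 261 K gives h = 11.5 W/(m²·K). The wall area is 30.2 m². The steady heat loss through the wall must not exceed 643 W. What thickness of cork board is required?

Using the resistance-network approach (series):
R_concrete block = L/(kA) = 0.15/(0.728×30.2) = 0.006823 K/W
R_outer film = 1/(h_o·A) = 1/(11.5×30.2) = 0.002879 K/W
Sum of the known resistances R_other = 0.009702 K/W
Required total resistance R_tot = ΔT/Q_allow = 32/643 = 0.04977 K/W
R_cork board = R_tot − R_other = 0.04006 K/W
L = R·k·A = 0.04006×0.0526×30.2

L ≈ 63.6 mm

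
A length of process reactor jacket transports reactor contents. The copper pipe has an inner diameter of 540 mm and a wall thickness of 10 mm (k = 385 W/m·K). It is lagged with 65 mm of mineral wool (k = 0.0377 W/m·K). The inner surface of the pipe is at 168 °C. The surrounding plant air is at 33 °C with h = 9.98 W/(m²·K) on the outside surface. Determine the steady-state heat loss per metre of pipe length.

Treating each annulus and film as a series resistance:
R_copper pipe wall = ln(280/270)/(2π×385×1) = 1.503×10^-5 K/W
R_mineral wool = ln(345/280)/(2π×0.0377×1) = 0.8813 K/W
R_outer film = 1/(h_o·2πr_oL) = 1/(9.98×2π×0.345×1) = 0.04622 K/W
R_total = 0.9275 K/W
Q = ΔT/R_total = 135/0.9275

q′ ≈ 146 W/m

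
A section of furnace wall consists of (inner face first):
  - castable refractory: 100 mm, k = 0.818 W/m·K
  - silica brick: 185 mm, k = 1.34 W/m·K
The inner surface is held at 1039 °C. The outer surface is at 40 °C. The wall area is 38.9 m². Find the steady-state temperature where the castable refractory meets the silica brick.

Series thermal resistances:
R_castable refractory = L/(kA) = 0.1/(0.818×38.9) = 0.003143 K/W
R_silica brick = L/(kA) = 0.185/(1.34×38.9) = 0.003549 K/W
R_total = 0.006692 K/W;  Q = ΔT/R_total = 999/0.006692 = 149300 W
T_interface = T_inner − Q·ΣR(inner→interface) = 1039 − 149000×0.003143

T ≈ 570 °C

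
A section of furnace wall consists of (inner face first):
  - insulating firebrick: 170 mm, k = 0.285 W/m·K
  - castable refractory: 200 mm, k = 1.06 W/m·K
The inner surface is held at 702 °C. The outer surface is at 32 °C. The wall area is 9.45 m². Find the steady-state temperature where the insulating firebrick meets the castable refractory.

Treating each layer as a thermal resistance in series:
R_insulating firebrick = L/(kA) = 0.17/(0.285×9.45) = 0.06312 K/W
R_castable refractory = L/(kA) = 0.2/(1.06×9.45) = 0.01997 K/W
R_total = 0.08309 K/W;  Q = ΔT/R_total = 670/0.08309 = 8064 W
T_interface = T_inner − Q·ΣR(inner→interface) = 702 − 8060×0.06312

T ≈ 193 °C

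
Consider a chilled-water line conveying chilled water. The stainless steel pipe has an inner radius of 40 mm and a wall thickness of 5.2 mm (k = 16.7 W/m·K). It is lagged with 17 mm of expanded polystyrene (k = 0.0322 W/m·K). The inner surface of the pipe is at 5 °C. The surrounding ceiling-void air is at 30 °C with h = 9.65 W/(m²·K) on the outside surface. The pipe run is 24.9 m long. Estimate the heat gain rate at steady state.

Per-layer cylindrical resistances, series-summed:
R_stainless steel pipe wall = ln(45.2/40)/(2π×16.7×24.9) = 4.678×10^-5 K/W
R_expanded polystyrene = ln(62.2/45.2)/(2π×0.0322×24.9) = 0.06337 K/W
R_outer film = 1/(h_o·2πr_oL) = 1/(9.65×2π×0.0622×24.9) = 0.01065 K/W
R_total = 0.07407 K/W
Q = ΔT/R_total = 25/0.07407

Q ≈ 338 W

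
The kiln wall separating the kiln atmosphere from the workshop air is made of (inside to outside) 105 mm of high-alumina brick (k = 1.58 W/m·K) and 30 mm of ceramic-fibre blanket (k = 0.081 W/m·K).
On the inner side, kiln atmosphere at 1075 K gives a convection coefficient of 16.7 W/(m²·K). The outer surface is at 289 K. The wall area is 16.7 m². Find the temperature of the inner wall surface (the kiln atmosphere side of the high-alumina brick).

Using the resistance-network approach (series):
R_inner film = 1/(h_i·A) = 1/(16.7×16.7) = 0.003586 K/W
R_high-alumina brick = L/(kA) = 0.105/(1.58×16.7) = 0.003979 K/W
R_ceramic-fibre blanket = L/(kA) = 0.03/(0.081×16.7) = 0.02218 K/W
R_total = 0.02974 K/W;  Q = ΔT/R_total = 786/0.02974 = 26430 W
T_interface = T_inner − Q·ΣR(inner→interface) = 1075 − 26400×0.003586

T ≈ 980 K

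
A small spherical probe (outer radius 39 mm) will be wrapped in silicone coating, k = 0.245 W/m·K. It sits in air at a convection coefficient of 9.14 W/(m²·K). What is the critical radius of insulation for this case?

For a sphere r_cr = 2k/h = 2×0.245/9.14
r_cr = 53.6 mm; since the bare radius (39 mm) is below r_cr, adding a thin layer of insulation will *increase* heat loss.

r_cr ≈ 53.6 mm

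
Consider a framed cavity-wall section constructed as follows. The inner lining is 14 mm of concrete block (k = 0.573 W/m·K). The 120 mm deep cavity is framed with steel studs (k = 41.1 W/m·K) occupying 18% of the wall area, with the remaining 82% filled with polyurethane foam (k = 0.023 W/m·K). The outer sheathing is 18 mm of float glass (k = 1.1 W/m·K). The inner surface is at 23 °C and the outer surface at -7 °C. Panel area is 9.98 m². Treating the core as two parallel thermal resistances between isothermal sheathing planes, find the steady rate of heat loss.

Q ≈ 5250 W

Sheathing layers in series; stud and cavity paths in parallel between them.
R_inner = 0.014/(0.573×9.98) = 0.002448 K/W
R_stud  = 0.12/(41.1×0.18×9.98) = 0.001625 K/W
R_cav   = 0.12/(0.023×0.82×9.98) = 0.6375 K/W
1/R_core = 1/R_stud + 1/R_cav → R_core = 0.001621 K/W
R_outer = 0.018/(1.1×9.98) = 0.00164 K/W
R_total = 0.005709 K/W
Q = ΔT/R_total = 30/0.005709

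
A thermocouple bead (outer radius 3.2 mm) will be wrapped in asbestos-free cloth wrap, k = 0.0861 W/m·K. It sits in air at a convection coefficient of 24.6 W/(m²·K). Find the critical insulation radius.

r_cr ≈ 7 mm

For a sphere r_cr = 2k/h = 2×0.0861/24.6
r_cr = 7 mm; since the bare radius (3.2 mm) is below r_cr, adding a thin layer of insulation will *increase* heat loss.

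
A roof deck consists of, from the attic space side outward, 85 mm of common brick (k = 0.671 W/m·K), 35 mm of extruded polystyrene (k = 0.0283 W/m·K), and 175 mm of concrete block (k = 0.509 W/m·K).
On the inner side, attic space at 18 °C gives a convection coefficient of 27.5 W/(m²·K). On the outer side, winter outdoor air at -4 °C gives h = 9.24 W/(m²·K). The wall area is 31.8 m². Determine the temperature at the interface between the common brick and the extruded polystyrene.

T ≈ 16.1 °C

Thermal resistances in series:
R_inner film = 1/(h_i·A) = 1/(27.5×31.8) = 0.001144 K/W
R_common brick = L/(kA) = 0.085/(0.671×31.8) = 0.003984 K/W
R_extruded polystyrene = L/(kA) = 0.035/(0.0283×31.8) = 0.03889 K/W
R_concrete block = L/(kA) = 0.175/(0.509×31.8) = 0.01081 K/W
R_outer film = 1/(h_o·A) = 1/(9.24×31.8) = 0.003403 K/W
R_total = 0.05823 K/W;  Q = ΔT/R_total = 22/0.05823 = 377.8 W
T_interface = T_inner − Q·ΣR(inner→interface) = 18 − 378×0.005127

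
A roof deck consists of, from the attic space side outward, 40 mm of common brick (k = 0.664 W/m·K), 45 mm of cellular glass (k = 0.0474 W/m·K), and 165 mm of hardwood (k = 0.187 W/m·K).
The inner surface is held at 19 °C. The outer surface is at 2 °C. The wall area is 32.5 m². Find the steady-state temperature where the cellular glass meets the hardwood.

T ≈ 9.93 °C

Thermal resistances in series:
R_common brick = L/(kA) = 0.04/(0.664×32.5) = 0.001854 K/W
R_cellular glass = L/(kA) = 0.045/(0.0474×32.5) = 0.02921 K/W
R_hardwood = L/(kA) = 0.165/(0.187×32.5) = 0.02715 K/W
R_total = 0.05821 K/W;  Q = ΔT/R_total = 17/0.05821 = 292 W
T_interface = T_inner − Q·ΣR(inner→interface) = 19 − 292×0.03106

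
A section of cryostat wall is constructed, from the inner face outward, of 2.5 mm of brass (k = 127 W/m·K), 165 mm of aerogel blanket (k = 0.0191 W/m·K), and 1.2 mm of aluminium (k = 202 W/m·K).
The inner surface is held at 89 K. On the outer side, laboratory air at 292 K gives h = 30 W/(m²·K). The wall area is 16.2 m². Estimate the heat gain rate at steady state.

Using the resistance-network approach (series):
R_brass = L/(kA) = 0.0025/(127×16.2) = 1.215×10^-6 K/W
R_aerogel blanket = L/(kA) = 0.165/(0.0191×16.2) = 0.5333 K/W
R_aluminium = L/(kA) = 0.0012/(202×16.2) = 3.667×10^-7 K/W
R_outer film = 1/(h_o·A) = 1/(30×16.2) = 0.002058 K/W
R_total = 0.5353 K/W
Q = ΔT / R_total = 203 / 0.5353

Q ≈ 379 W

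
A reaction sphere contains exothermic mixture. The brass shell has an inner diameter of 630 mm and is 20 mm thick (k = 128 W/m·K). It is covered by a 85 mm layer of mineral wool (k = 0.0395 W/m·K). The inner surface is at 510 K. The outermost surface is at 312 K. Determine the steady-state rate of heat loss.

Q ≈ 163 W

Each spherical layer contributes R = (1/r_i − 1/r_o)/(4πk):
R_brass shell = (1/0.315 − 1/0.335)/(4π×128) = 1.178×10^-4 K/W
R_mineral wool = (1/0.335 − 1/0.42)/(4π×0.0395) = 1.217 K/W
R_total = 1.217 K/W
Q = ΔT/R_total = 198/1.217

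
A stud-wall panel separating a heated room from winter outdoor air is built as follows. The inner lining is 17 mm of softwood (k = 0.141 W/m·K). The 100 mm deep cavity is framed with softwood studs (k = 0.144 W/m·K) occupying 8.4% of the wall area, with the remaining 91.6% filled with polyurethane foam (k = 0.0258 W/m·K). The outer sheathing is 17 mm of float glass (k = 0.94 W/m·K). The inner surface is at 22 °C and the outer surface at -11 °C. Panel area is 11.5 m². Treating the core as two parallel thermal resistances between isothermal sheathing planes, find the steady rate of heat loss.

Sheathing layers in series; stud and cavity paths in parallel between them.
R_inner = 0.017/(0.141×11.5) = 0.01048 K/W
R_stud  = 0.1/(0.144×0.084×11.5) = 0.7189 K/W
R_cav   = 0.1/(0.0258×0.916×11.5) = 0.3679 K/W
1/R_core = 1/R_stud + 1/R_cav → R_core = 0.2434 K/W
R_outer = 0.017/(0.94×11.5) = 0.001573 K/W
R_total = 0.2554 K/W
Q = ΔT/R_total = 33/0.2554

Q ≈ 129 W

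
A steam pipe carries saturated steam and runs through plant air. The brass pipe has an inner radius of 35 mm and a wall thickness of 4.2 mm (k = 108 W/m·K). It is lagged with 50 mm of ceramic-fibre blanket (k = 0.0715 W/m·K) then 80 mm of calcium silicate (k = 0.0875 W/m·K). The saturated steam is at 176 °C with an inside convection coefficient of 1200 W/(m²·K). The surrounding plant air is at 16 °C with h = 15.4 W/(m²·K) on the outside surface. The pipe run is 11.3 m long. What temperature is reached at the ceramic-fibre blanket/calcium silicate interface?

T ≈ 80.1 °C

Per-layer cylindrical resistances, series-summed:
R_inner film = 1/(h_i·2πr₁L) = 1/(1200×2π×0.035×11.3) = 3.353×10^-4 K/W
R_brass pipe wall = ln(39.2/35)/(2π×108×11.3) = 1.478×10^-5 K/W
R_ceramic-fibre blanket = ln(89.2/39.2)/(2π×0.0715×11.3) = 0.162 K/W
R_calcium silicate = ln(169.2/89.2)/(2π×0.0875×11.3) = 0.1031 K/W
R_outer film = 1/(h_o·2πr_oL) = 1/(15.4×2π×0.1692×11.3) = 0.005405 K/W
R_total = 0.2708 K/W
Q = ΔT/R_total = 160/0.2708
Q = 591 W
T_interface = T_inner − Q·ΣR(inner→interface) = 176 − 591×0.1623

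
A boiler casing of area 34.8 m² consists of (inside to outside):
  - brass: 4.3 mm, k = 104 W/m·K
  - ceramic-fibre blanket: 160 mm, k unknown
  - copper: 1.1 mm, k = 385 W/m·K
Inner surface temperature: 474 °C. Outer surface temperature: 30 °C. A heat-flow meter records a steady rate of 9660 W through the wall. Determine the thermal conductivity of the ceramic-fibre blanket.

Series thermal resistances:
R_brass = L/(kA) = 0.0043/(104×34.8) = 1.188×10^-6 K/W
R_copper = L/(kA) = 0.0011/(385×34.8) = 8.21×10^-8 K/W
Sum of known resistances R_other = 1.27×10^-6 K/W
Total R = ΔT/Q = 444/9660 = 0.04596 K/W
R_ceramic-fibre blanket = R_total − R_other = 0.04596 K/W
k = L/(R·A) = 0.16/(0.04596×34.8)

k ≈ 0.1 W/(m·K)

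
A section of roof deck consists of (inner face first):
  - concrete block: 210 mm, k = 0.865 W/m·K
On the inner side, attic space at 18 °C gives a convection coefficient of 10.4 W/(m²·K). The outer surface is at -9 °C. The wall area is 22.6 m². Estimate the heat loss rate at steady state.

Q ≈ 1800 W

Using the resistance-network approach (series):
R_inner film = 1/(h_i·A) = 1/(10.4×22.6) = 0.004255 K/W
R_concrete block = L/(kA) = 0.21/(0.865×22.6) = 0.01074 K/W
R_total = 0.015 K/W
Q = ΔT / R_total = 27 / 0.015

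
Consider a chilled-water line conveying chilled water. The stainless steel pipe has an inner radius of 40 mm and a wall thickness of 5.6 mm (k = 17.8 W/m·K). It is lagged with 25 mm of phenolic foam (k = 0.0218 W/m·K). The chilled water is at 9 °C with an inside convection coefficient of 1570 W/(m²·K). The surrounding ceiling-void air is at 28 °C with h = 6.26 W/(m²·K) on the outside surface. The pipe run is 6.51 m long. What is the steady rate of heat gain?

Treating each annulus and film as a series resistance:
R_inner film = 1/(h_i·2πr₁L) = 1/(1570×2π×0.04×6.51) = 3.893×10^-4 K/W
R_stainless steel pipe wall = ln(45.6/40)/(2π×17.8×6.51) = 1.8×10^-4 K/W
R_phenolic foam = ln(70.6/45.6)/(2π×0.0218×6.51) = 0.4902 K/W
R_outer film = 1/(h_o·2πr_oL) = 1/(6.26×2π×0.0706×6.51) = 0.05532 K/W
R_total = 0.5461 K/W
Q = ΔT/R_total = 19/0.5461

Q ≈ 34.8 W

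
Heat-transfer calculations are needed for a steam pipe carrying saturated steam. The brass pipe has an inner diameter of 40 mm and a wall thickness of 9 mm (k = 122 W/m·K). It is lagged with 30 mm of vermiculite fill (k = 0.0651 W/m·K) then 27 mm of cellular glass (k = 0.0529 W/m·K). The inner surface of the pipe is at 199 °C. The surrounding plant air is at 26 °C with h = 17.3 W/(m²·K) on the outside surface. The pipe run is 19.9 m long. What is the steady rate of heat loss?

Treating each annulus and film as a series resistance:
R_brass pipe wall = ln(29/20)/(2π×122×19.9) = 2.436×10^-5 K/W
R_vermiculite fill = ln(59/29)/(2π×0.0651×19.9) = 0.08726 K/W
R_cellular glass = ln(86/59)/(2π×0.0529×19.9) = 0.05697 K/W
R_outer film = 1/(h_o·2πr_oL) = 1/(17.3×2π×0.086×19.9) = 0.005376 K/W
R_total = 0.1496 K/W
Q = ΔT/R_total = 173/0.1496

Q ≈ 1160 W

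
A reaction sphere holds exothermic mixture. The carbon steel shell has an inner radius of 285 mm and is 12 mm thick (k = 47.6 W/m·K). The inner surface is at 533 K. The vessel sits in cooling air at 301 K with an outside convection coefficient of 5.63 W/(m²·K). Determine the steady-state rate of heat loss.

Q ≈ 1450 W

Each spherical layer contributes R = (1/r_i − 1/r_o)/(4πk):
R_carbon steel shell = (1/0.285 − 1/0.297)/(4π×47.6) = 2.37×10^-4 K/W
R_outer film = 1/(h·4πr_o²) = 1/(5.63×4π×0.297²) = 0.1602 K/W
R_total = 0.1605 K/W
Q = ΔT/R_total = 232/0.1605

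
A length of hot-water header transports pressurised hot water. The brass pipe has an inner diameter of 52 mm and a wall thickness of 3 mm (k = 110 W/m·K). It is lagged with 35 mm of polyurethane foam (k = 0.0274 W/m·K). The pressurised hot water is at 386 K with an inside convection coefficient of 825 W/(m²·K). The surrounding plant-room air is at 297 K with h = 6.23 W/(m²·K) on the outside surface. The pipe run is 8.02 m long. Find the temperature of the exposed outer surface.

T ≈ 304 K

Treating each annulus and film as a series resistance:
R_inner film = 1/(h_i·2πr₁L) = 1/(825×2π×0.026×8.02) = 9.252×10^-4 K/W
R_brass pipe wall = ln(29/26)/(2π×110×8.02) = 1.97×10^-5 K/W
R_polyurethane foam = ln(64/29)/(2π×0.0274×8.02) = 0.5733 K/W
R_outer film = 1/(h_o·2πr_oL) = 1/(6.23×2π×0.064×8.02) = 0.04977 K/W
R_total = 0.624 K/W
Q = ΔT/R_total = 89/0.624
Q = 143 W
T_interface = T_inner − Q·ΣR(inner→interface) = 386 − 143×0.5743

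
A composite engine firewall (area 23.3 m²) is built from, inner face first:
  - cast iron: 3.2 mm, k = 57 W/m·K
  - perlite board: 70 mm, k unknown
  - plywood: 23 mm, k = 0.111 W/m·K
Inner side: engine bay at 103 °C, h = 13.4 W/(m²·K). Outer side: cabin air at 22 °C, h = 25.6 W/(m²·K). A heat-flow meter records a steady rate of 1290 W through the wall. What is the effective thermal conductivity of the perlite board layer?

k ≈ 0.0613 W/(m·K)

Thermal resistances in series:
R_inner film = 1/(h_i·A) = 1/(13.4×23.3) = 0.003203 K/W
R_cast iron = L/(kA) = 0.0032/(57×23.3) = 2.409×10^-6 K/W
R_plywood = L/(kA) = 0.023/(0.111×23.3) = 0.008893 K/W
R_outer film = 1/(h_o·A) = 1/(25.6×23.3) = 0.001677 K/W
Sum of known resistances R_other = 0.01377 K/W
Total R = ΔT/Q = 81/1290 = 0.06279 K/W
R_perlite board = R_total − R_other = 0.04902 K/W
k = L/(R·A) = 0.07/(0.04902×23.3)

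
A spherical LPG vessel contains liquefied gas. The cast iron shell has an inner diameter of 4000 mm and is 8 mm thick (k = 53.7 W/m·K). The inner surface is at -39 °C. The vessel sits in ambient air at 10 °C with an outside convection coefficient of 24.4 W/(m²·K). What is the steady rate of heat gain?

Q ≈ 60400 W

Each spherical layer contributes R = (1/r_i − 1/r_o)/(4πk):
R_cast iron shell = (1/2 − 1/2.008)/(4π×53.7) = 2.952×10^-6 K/W
R_outer film = 1/(h·4πr_o²) = 1/(24.4×4π×2.008²) = 8.089×10^-4 K/W
R_total = 8.118×10^-4 K/W
Q = ΔT/R_total = 49/8.118×10^-4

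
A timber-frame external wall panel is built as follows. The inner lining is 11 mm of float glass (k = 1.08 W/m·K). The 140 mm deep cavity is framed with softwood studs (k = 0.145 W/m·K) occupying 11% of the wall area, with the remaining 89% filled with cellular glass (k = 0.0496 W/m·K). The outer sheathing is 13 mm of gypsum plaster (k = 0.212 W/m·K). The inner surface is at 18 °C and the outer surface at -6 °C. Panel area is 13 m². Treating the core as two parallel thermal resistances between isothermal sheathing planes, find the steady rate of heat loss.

Sheathing layers in series; stud and cavity paths in parallel between them.
R_inner = 0.011/(1.08×13) = 7.835×10^-4 K/W
R_stud  = 0.14/(0.145×0.11×13) = 0.6752 K/W
R_cav   = 0.14/(0.0496×0.89×13) = 0.244 K/W
1/R_core = 1/R_stud + 1/R_cav → R_core = 0.1792 K/W
R_outer = 0.013/(0.212×13) = 0.004717 K/W
R_total = 0.1847 K/W
Q = ΔT/R_total = 24/0.1847

Q ≈ 130 W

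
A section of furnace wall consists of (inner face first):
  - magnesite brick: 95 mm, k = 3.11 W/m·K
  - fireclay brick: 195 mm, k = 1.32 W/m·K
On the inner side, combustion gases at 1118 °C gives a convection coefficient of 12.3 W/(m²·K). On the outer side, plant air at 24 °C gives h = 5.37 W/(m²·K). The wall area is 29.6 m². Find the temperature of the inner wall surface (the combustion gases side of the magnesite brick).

T ≈ 918 °C

Using the resistance-network approach (series):
R_inner film = 1/(h_i·A) = 1/(12.3×29.6) = 0.002747 K/W
R_magnesite brick = L/(kA) = 0.095/(3.11×29.6) = 0.001032 K/W
R_fireclay brick = L/(kA) = 0.195/(1.32×29.6) = 0.004991 K/W
R_outer film = 1/(h_o·A) = 1/(5.37×29.6) = 0.006291 K/W
R_total = 0.01506 K/W;  Q = ΔT/R_total = 1094/0.01506 = 72640 W
T_interface = T_inner − Q·ΣR(inner→interface) = 1118 − 72600×0.002747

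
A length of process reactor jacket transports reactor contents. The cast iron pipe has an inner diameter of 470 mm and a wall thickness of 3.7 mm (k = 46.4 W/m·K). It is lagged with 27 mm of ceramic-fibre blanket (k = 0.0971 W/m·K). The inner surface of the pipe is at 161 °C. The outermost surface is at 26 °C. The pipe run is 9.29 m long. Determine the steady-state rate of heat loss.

Q ≈ 7140 W

Cylindrical conduction, so R = ln(r₂/r₁)/(2πkL) per layer, in series:
R_cast iron pipe wall = ln(238.7/235)/(2π×46.4×9.29) = 5.768×10^-6 K/W
R_ceramic-fibre blanket = ln(265.7/238.7)/(2π×0.0971×9.29) = 0.01891 K/W
R_total = 0.01891 K/W
Q = ΔT/R_total = 135/0.01891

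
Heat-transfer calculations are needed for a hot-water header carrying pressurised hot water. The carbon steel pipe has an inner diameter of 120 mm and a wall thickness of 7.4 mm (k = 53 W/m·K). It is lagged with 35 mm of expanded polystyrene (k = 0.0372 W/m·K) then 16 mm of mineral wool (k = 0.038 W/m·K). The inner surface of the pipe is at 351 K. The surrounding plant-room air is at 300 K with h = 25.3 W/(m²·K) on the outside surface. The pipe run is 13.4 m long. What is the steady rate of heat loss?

Q ≈ 279 W

Cylindrical conduction, so R = ln(r₂/r₁)/(2πkL) per layer, in series:
R_carbon steel pipe wall = ln(67.4/60)/(2π×53×13.4) = 2.606×10^-5 K/W
R_expanded polystyrene = ln(102.4/67.4)/(2π×0.0372×13.4) = 0.1335 K/W
R_mineral wool = ln(118.4/102.4)/(2π×0.038×13.4) = 0.04538 K/W
R_outer film = 1/(h_o·2πr_oL) = 1/(25.3×2π×0.1184×13.4) = 0.003965 K/W
R_total = 0.1829 K/W
Q = ΔT/R_total = 51/0.1829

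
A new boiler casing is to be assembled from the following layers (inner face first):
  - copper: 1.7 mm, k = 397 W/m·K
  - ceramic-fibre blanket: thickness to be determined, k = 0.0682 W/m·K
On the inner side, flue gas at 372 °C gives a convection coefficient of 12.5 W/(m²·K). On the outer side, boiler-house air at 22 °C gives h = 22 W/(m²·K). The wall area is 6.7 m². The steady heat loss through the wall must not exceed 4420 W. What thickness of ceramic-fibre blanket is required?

L ≈ 27.6 mm

Series thermal resistances:
R_inner film = 1/(h_i·A) = 1/(12.5×6.7) = 0.01194 K/W
R_copper = L/(kA) = 0.0017/(397×6.7) = 6.391×10^-7 K/W
R_outer film = 1/(h_o·A) = 1/(22×6.7) = 0.006784 K/W
Sum of the known resistances R_other = 0.01873 K/W
Required total resistance R_tot = ΔT/Q_allow = 350/4420 = 0.07919 K/W
R_ceramic-fibre blanket = R_tot − R_other = 0.06046 K/W
L = R·k·A = 0.06046×0.0682×6.7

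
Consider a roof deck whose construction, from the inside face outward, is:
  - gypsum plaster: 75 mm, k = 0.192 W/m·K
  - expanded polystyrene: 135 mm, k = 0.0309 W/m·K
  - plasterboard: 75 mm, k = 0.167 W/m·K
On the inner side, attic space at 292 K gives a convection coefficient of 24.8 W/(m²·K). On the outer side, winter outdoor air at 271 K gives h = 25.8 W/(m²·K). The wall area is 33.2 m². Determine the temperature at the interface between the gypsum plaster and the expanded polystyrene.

T ≈ 290 K

Model the wall as resistances in series:
R_inner film = 1/(h_i·A) = 1/(24.8×33.2) = 0.001215 K/W
R_gypsum plaster = L/(kA) = 0.075/(0.192×33.2) = 0.01177 K/W
R_expanded polystyrene = L/(kA) = 0.135/(0.0309×33.2) = 0.1316 K/W
R_plasterboard = L/(kA) = 0.075/(0.167×33.2) = 0.01353 K/W
R_outer film = 1/(h_o·A) = 1/(25.8×33.2) = 0.001167 K/W
R_total = 0.1593 K/W;  Q = ΔT/R_total = 21/0.1593 = 131.9 W
T_interface = T_inner − Q·ΣR(inner→interface) = 292 − 132×0.01298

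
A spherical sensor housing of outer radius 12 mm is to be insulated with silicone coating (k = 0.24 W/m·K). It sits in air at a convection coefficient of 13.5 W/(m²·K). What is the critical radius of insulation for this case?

For a sphere r_cr = 2k/h = 2×0.24/13.5
r_cr = 35.6 mm; since the bare radius (12 mm) is below r_cr, adding a thin layer of insulation will *increase* heat loss.

r_cr ≈ 35.6 mm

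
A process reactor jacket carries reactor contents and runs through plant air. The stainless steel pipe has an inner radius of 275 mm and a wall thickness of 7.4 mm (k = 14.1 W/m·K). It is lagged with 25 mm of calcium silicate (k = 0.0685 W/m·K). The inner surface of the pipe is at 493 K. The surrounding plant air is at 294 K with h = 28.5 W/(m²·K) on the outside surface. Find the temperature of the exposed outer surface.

T ≈ 311 K

Treating each annulus and film as a series resistance:
R_stainless steel pipe wall = ln(282.4/275)/(2π×14.1×1) = 2.997×10^-4 K/W
R_calcium silicate = ln(307.4/282.4)/(2π×0.0685×1) = 0.1971 K/W
R_outer film = 1/(h_o·2πr_oL) = 1/(28.5×2π×0.3074×1) = 0.01817 K/W
R_total = 0.2156 K/W
Q = ΔT/R_total = 199/0.2156
Q = 923 W/m
T_interface = T_inner − Q·ΣR(inner→interface) = 493 − 923×0.1974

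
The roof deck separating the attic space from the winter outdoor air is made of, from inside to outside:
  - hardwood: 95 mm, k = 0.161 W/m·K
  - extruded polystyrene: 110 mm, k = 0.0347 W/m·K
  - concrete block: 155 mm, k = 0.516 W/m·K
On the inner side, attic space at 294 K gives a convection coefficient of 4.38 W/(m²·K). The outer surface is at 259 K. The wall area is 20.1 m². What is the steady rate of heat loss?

Q ≈ 164 W

Model the wall as resistances in series:
R_inner film = 1/(h_i·A) = 1/(4.38×20.1) = 0.01136 K/W
R_hardwood = L/(kA) = 0.095/(0.161×20.1) = 0.02936 K/W
R_extruded polystyrene = L/(kA) = 0.11/(0.0347×20.1) = 0.1577 K/W
R_concrete block = L/(kA) = 0.155/(0.516×20.1) = 0.01494 K/W
R_total = 0.2134 K/W
Q = ΔT / R_total = 35 / 0.2134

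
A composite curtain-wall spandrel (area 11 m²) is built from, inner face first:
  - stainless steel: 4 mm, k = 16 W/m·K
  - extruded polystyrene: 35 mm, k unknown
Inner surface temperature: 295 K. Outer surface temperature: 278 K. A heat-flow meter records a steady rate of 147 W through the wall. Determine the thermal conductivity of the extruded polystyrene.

k ≈ 0.0275 W/(m·K)

Treating each layer as a thermal resistance in series:
R_stainless steel = L/(kA) = 0.004/(16×11) = 2.273×10^-5 K/W
Sum of known resistances R_other = 2.273×10^-5 K/W
Total R = ΔT/Q = 17/147 = 0.1156 K/W
R_extruded polystyrene = R_total − R_other = 0.1156 K/W
k = L/(R·A) = 0.035/(0.1156×11)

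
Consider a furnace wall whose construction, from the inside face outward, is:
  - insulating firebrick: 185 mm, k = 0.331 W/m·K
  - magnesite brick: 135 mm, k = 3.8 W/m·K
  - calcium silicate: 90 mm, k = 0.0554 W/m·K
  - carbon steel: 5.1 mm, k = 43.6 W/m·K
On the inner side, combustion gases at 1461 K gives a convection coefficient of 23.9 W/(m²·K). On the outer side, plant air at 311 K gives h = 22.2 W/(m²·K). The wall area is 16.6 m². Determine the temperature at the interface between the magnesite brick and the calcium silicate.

T ≈ 1140 K

Using the resistance-network approach (series):
R_inner film = 1/(h_i·A) = 1/(23.9×16.6) = 0.002521 K/W
R_insulating firebrick = L/(kA) = 0.185/(0.331×16.6) = 0.03367 K/W
R_magnesite brick = L/(kA) = 0.135/(3.8×16.6) = 0.00214 K/W
R_calcium silicate = L/(kA) = 0.09/(0.0554×16.6) = 0.09786 K/W
R_carbon steel = L/(kA) = 0.0051/(43.6×16.6) = 7.047×10^-6 K/W
R_outer film = 1/(h_o·A) = 1/(22.2×16.6) = 0.002714 K/W
R_total = 0.1389 K/W;  Q = ΔT/R_total = 1150/0.1389 = 8278 W
T_interface = T_inner − Q·ΣR(inner→interface) = 1461 − 8280×0.03833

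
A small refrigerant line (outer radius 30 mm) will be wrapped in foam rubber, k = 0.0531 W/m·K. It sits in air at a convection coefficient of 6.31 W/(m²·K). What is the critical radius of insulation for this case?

For a cylinder r_cr = k/h = 0.0531/6.31
r_cr = 8.42 mm; since the bare radius (30 mm) is above r_cr, any added insulation will reduce heat loss.

r_cr ≈ 8.42 mm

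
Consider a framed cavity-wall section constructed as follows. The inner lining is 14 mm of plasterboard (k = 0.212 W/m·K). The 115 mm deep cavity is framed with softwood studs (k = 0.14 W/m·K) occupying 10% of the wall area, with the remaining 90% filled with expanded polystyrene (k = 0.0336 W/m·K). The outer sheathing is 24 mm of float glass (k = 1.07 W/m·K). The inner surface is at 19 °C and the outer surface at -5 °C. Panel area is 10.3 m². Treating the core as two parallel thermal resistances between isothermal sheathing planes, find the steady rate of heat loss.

Sheathing layers in series; stud and cavity paths in parallel between them.
R_inner = 0.014/(0.212×10.3) = 0.006411 K/W
R_stud  = 0.115/(0.14×0.1×10.3) = 0.7975 K/W
R_cav   = 0.115/(0.0336×0.9×10.3) = 0.3692 K/W
1/R_core = 1/R_stud + 1/R_cav → R_core = 0.2524 K/W
R_outer = 0.024/(1.07×10.3) = 0.002178 K/W
R_total = 0.261 K/W
Q = ΔT/R_total = 24/0.261

Q ≈ 92 W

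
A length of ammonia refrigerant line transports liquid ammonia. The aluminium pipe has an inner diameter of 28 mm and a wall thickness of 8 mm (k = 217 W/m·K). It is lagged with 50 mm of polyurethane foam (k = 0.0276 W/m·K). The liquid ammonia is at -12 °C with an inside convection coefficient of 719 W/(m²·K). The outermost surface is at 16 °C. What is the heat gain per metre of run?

q′ ≈ 4.09 W/m

For a radial system each layer contributes R = ln(r_out/r_in)/(2πkL); films add R = 1/(hA).
R_inner film = 1/(h_i·2πr₁L) = 1/(719×2π×0.014×1) = 0.01581 K/W
R_aluminium pipe wall = ln(22/14)/(2π×217×1) = 3.315×10^-4 K/W
R_polyurethane foam = ln(72/22)/(2π×0.0276×1) = 6.837 K/W
R_total = 6.853 K/W
Q = ΔT/R_total = 28/6.853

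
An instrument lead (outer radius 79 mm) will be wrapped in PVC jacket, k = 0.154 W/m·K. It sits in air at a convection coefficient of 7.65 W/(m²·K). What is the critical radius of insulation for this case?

r_cr ≈ 20.1 mm

For a cylinder r_cr = k/h = 0.154/7.65
r_cr = 20.1 mm; since the bare radius (79 mm) is above r_cr, any added insulation will reduce heat loss.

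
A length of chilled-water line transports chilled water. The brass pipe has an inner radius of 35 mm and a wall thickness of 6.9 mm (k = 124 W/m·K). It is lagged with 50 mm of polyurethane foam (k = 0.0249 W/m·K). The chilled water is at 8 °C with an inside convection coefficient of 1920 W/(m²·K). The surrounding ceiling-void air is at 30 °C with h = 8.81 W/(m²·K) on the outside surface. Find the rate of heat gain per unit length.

Radial resistances (cylindrical: R_cond = ln(r_o/r_i)/(2πkL), R_conv = 1/(h·2πrL)):
R_inner film = 1/(h_i·2πr₁L) = 1/(1920×2π×0.035×1) = 0.002368 K/W
R_brass pipe wall = ln(41.9/35)/(2π×124×1) = 2.31×10^-4 K/W
R_polyurethane foam = ln(91.9/41.9)/(2π×0.0249×1) = 5.02 K/W
R_outer film = 1/(h_o·2πr_oL) = 1/(8.81×2π×0.0919×1) = 0.1966 K/W
R_total = 5.219 K/W
Q = ΔT/R_total = 22/5.219

q′ ≈ 4.22 W/m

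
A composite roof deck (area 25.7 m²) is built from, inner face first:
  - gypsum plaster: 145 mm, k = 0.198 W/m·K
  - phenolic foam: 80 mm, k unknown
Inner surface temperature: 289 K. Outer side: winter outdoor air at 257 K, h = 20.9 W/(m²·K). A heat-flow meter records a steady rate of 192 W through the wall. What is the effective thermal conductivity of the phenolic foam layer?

Using the resistance-network approach (series):
R_gypsum plaster = L/(kA) = 0.145/(0.198×25.7) = 0.0285 K/W
R_outer film = 1/(h_o·A) = 1/(20.9×25.7) = 0.001862 K/W
Sum of known resistances R_other = 0.03036 K/W
Total R = ΔT/Q = 32/192 = 0.1667 K/W
R_phenolic foam = R_total − R_other = 0.1363 K/W
k = L/(R·A) = 0.08/(0.1363×25.7)

k ≈ 0.0228 W/(m·K)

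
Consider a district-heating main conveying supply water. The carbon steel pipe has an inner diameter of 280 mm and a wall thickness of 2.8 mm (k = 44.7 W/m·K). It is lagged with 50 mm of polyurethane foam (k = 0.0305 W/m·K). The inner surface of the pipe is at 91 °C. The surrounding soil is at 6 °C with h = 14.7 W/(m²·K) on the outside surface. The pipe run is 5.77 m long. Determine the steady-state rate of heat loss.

Q ≈ 302 W

Cylindrical conduction, so R = ln(r₂/r₁)/(2πkL) per layer, in series:
R_carbon steel pipe wall = ln(142.8/140)/(2π×44.7×5.77) = 1.222×10^-5 K/W
R_polyurethane foam = ln(192.8/142.8)/(2π×0.0305×5.77) = 0.2715 K/W
R_outer film = 1/(h_o·2πr_oL) = 1/(14.7×2π×0.1928×5.77) = 0.009732 K/W
R_total = 0.2812 K/W
Q = ΔT/R_total = 85/0.2812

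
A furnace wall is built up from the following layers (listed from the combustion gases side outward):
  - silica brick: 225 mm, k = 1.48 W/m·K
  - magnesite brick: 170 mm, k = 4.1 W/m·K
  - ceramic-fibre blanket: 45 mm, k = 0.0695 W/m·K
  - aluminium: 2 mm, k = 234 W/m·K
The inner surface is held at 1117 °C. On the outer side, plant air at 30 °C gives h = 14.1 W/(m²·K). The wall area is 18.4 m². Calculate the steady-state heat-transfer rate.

Q ≈ 21900 W

Series thermal resistances:
R_silica brick = L/(kA) = 0.225/(1.48×18.4) = 0.008262 K/W
R_magnesite brick = L/(kA) = 0.17/(4.1×18.4) = 0.002253 K/W
R_ceramic-fibre blanket = L/(kA) = 0.045/(0.0695×18.4) = 0.03519 K/W
R_aluminium = L/(kA) = 0.002/(234×18.4) = 4.645×10^-7 K/W
R_outer film = 1/(h_o·A) = 1/(14.1×18.4) = 0.003854 K/W
R_total = 0.04956 K/W
Q = ΔT / R_total = 1087 / 0.04956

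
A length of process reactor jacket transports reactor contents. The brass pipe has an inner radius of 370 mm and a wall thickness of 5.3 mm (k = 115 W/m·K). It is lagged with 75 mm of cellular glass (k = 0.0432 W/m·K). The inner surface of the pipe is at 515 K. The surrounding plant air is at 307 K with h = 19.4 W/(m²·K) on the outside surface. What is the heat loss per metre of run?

q′ ≈ 302 W/m

Treating each annulus and film as a series resistance:
R_brass pipe wall = ln(375.3/370)/(2π×115×1) = 1.968×10^-5 K/W
R_cellular glass = ln(450.3/375.3)/(2π×0.0432×1) = 0.6712 K/W
R_outer film = 1/(h_o·2πr_oL) = 1/(19.4×2π×0.4503×1) = 0.01822 K/W
R_total = 0.6894 K/W
Q = ΔT/R_total = 208/0.6894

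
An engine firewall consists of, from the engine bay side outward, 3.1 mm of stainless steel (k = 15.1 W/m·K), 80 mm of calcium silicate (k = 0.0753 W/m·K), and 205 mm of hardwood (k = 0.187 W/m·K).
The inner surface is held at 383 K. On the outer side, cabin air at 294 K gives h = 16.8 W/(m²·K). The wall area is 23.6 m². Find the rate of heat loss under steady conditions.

Q ≈ 947 W

Thermal resistances in series:
R_stainless steel = L/(kA) = 0.0031/(15.1×23.6) = 8.699×10^-6 K/W
R_calcium silicate = L/(kA) = 0.08/(0.0753×23.6) = 0.04502 K/W
R_hardwood = L/(kA) = 0.205/(0.187×23.6) = 0.04645 K/W
R_outer film = 1/(h_o·A) = 1/(16.8×23.6) = 0.002522 K/W
R_total = 0.094 K/W
Q = ΔT / R_total = 89 / 0.094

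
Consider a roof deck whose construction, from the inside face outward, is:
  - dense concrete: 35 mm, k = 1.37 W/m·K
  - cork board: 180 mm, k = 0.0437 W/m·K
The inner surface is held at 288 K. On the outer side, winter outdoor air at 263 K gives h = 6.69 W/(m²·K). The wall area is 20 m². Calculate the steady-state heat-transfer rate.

Q ≈ 116 W

Thermal resistances in series:
R_dense concrete = L/(kA) = 0.035/(1.37×20) = 0.001277 K/W
R_cork board = L/(kA) = 0.18/(0.0437×20) = 0.2059 K/W
R_outer film = 1/(h_o·A) = 1/(6.69×20) = 0.007474 K/W
R_total = 0.2147 K/W
Q = ΔT / R_total = 25 / 0.2147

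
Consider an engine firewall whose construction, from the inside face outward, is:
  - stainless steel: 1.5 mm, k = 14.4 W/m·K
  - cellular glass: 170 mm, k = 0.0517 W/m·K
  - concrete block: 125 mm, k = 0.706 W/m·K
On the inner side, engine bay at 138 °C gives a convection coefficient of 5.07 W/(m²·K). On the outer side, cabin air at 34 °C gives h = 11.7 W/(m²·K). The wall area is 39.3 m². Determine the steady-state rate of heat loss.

Q ≈ 1090 W

Series thermal resistances:
R_inner film = 1/(h_i·A) = 1/(5.07×39.3) = 0.005019 K/W
R_stainless steel = L/(kA) = 0.0015/(14.4×39.3) = 2.651×10^-6 K/W
R_cellular glass = L/(kA) = 0.17/(0.0517×39.3) = 0.08367 K/W
R_concrete block = L/(kA) = 0.125/(0.706×39.3) = 0.004505 K/W
R_outer film = 1/(h_o·A) = 1/(11.7×39.3) = 0.002175 K/W
R_total = 0.09537 K/W
Q = ΔT / R_total = 104 / 0.09537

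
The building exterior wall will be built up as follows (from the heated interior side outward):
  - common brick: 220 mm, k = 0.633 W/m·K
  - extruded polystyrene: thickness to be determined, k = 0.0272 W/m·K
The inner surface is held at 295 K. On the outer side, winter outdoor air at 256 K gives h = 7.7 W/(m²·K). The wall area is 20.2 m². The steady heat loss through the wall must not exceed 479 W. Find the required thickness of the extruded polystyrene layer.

Using the resistance-network approach (series):
R_common brick = L/(kA) = 0.22/(0.633×20.2) = 0.01721 K/W
R_outer film = 1/(h_o·A) = 1/(7.7×20.2) = 0.006429 K/W
Sum of the known resistances R_other = 0.02363 K/W
Required total resistance R_tot = ΔT/Q_allow = 39/479 = 0.08142 K/W
R_extruded polystyrene = R_tot − R_other = 0.05778 K/W
L = R·k·A = 0.05778×0.0272×20.2

L ≈ 31.7 mm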